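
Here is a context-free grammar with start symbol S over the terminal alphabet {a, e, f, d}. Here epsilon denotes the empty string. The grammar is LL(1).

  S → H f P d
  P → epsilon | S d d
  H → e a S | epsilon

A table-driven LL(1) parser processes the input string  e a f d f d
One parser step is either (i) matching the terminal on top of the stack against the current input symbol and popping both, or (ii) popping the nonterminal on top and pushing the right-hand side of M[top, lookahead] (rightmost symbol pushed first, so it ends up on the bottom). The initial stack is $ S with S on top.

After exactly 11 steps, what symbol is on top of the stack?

      Stack            Input          Action
   1  $ S              e a f d f d $  expand S → H f P d
   2  $ d P f H        e a f d f d $  expand H → e a S
   3  $ d P f S a e    e a f d f d $  match e
   4  $ d P f S a      a f d f d $    match a
   5  $ d P f S        f d f d $      expand S → H f P d
   6  $ d P f d P f H  f d f d $      expand H → epsilon
   7  $ d P f d P f    f d f d $      match f
   8  $ d P f d P      d f d $        expand P → epsilon
   9  $ d P f d        d f d $        match d
  10  $ d P f          f d $          match f
  11  $ d P            d $            expand P → epsilon
Stack after step 11: $ d (top = d).

d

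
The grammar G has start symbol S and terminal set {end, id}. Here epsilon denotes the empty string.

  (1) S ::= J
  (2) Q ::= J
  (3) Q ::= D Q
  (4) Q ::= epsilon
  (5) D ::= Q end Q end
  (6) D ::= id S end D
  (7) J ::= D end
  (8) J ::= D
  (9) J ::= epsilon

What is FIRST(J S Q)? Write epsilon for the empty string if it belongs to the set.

{epsilon, end, id}

FIRST(S): from S::=J we get {epsilon, end, id}. So FIRST(S) = {epsilon, end, id}.
FIRST(Q): from Q::=J we get {epsilon, end, id}; from Q::=D Q we get {end, id}; from Q::=epsilon we get {epsilon}. So FIRST(Q) = {epsilon, end, id}.
FIRST(D): from D::=Q end Q end we get {end, id}; from D::=id S end D we get {id}. So FIRST(D) = {end, id}.
FIRST(J): from J::=D end we get {end, id}; from J::=D we get {end, id}; from J::=epsilon we get {epsilon}. So FIRST(J) = {epsilon, end, id}.
FIRST(J S Q): take FIRST of each symbol in turn, carrying on past any symbol whose FIRST contains epsilon; result {epsilon, end, id}.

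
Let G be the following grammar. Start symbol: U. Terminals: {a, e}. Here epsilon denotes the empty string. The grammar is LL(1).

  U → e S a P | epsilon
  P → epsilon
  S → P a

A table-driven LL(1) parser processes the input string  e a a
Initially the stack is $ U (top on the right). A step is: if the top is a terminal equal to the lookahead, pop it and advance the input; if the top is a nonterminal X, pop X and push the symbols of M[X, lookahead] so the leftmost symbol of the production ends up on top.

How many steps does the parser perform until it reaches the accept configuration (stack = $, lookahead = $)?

7

step 1: stack=$ U  input=e a a $  — expand U → e S a P
step 2: stack=$ P a S e  input=e a a $  — match e
step 3: stack=$ P a S  input=a a $  — expand S → P a
step 4: stack=$ P a a P  input=a a $  — expand P → epsilon
step 5: stack=$ P a a  input=a a $  — match a
step 6: stack=$ P a  input=a $  — match a
step 7: stack=$ P  input=$  — expand P → epsilon
Accept reached after 7 steps.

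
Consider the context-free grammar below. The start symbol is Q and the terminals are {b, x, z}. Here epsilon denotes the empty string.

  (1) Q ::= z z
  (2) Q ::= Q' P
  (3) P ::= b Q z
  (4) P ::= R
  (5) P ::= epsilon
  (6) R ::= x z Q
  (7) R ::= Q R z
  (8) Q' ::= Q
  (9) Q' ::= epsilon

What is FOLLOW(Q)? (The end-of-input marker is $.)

FIRST(Q) = {epsilon, b, x, z}  (via Q' P)
FIRST(R) = {b, x, z}  (via Q R z)
FIRST(Q') = {epsilon, b, x, z}  (via Q)
FIRST(P) = {epsilon, b, x, z}  (via R)
FOLLOW(Q) includes $ since Q is the start symbol.
FOLLOW(Q): in P::=b Q z, Q is followed by z with FIRST {z}; in R::=x z Q, the suffix after Q is empty, so FOLLOW(Q) ⊇ FOLLOW(R) = {$, b, x, z}; in R::=Q R z, Q is followed by R z with FIRST {b, x, z}; in Q'::=Q, the suffix after Q is empty, so FOLLOW(Q) ⊇ FOLLOW(Q') = {$, b, x, z}. Thus FOLLOW(Q) = {$, b, x, z}.
FOLLOW(P): in Q::=Q' P, the suffix after P is empty, so FOLLOW(P) ⊇ FOLLOW(Q) = {$, b, x, z}. Thus FOLLOW(P) = {$, b, x, z}.
FOLLOW(R): in P::=R, the suffix after R is empty, so FOLLOW(R) ⊇ FOLLOW(P) = {$, b, x, z}; in R::=Q R z, R is followed by z with FIRST {z}. Thus FOLLOW(R) = {$, b, x, z}.
FOLLOW(Q'): in Q::=Q' P, Q' is followed by P with FIRST {epsilon, b, x, z}; in Q::=Q' P, the suffix after Q' is nullable, so FOLLOW(Q') ⊇ FOLLOW(Q) = {$, b, x, z}. Thus FOLLOW(Q') = {$, b, x, z}.

{$, b, x, z}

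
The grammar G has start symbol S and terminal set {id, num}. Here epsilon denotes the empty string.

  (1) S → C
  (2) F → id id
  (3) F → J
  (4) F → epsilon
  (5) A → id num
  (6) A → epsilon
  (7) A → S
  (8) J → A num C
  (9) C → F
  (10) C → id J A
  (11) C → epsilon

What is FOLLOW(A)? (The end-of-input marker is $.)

{$, id, num}

FIRST(S): from S→C we get {epsilon, id, num}. So FIRST(S) = {epsilon, id, num}.
FIRST(A): from A→id num we get {id}; from A→epsilon we get {epsilon}; from A→S we get {epsilon, id, num}. So FIRST(A) = {epsilon, id, num}.
FIRST(J): from J→A num C we get {id, num}. So FIRST(J) = {id, num}.
FIRST(F): from F→id id we get {id}; from F→J we get {id, num}; from F→epsilon we get {epsilon}. So FIRST(F) = {epsilon, id, num}.
FIRST(C): from C→F we get {epsilon, id, num}; from C→id J A we get {id}; from C→epsilon we get {epsilon}. So FIRST(C) = {epsilon, id, num}.
FOLLOW(S) includes $ since S is the start symbol.
FOLLOW(S): in A→S, the suffix after S is empty, so FOLLOW(S) ⊇ FOLLOW(A) = {$, id, num}. Thus FOLLOW(S) = {$, id, num}.
FOLLOW(F): in C→F, the suffix after F is empty, so FOLLOW(F) ⊇ FOLLOW(C) = {$, id, num}. Thus FOLLOW(F) = {$, id, num}.
FOLLOW(A): in J→A num C, A is followed by num C with FIRST {num}; in C→id J A, the suffix after A is empty, so FOLLOW(A) ⊇ FOLLOW(C) = {$, id, num}. Thus FOLLOW(A) = {$, id, num}.
FOLLOW(J): in F→J, the suffix after J is empty, so FOLLOW(J) ⊇ FOLLOW(F) = {$, id, num}; in C→id J A, J is followed by A with FIRST {epsilon, id, num}; in C→id J A, the suffix after J is nullable, so FOLLOW(J) ⊇ FOLLOW(C) = {$, id, num}. Thus FOLLOW(J) = {$, id, num}.
FOLLOW(C): in S→C, the suffix after C is empty, so FOLLOW(C) ⊇ FOLLOW(S) = {$, id, num}; in J→A num C, the suffix after C is empty, so FOLLOW(C) ⊇ FOLLOW(J) = {$, id, num}. Thus FOLLOW(C) = {$, id, num}.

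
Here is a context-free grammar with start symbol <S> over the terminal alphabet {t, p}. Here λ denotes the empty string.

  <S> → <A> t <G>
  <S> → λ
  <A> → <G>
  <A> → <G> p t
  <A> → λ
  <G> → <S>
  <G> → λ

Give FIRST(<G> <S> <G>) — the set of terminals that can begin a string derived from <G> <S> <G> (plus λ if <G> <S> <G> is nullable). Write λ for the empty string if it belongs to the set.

{λ, p, t}

FIRST(<S>) = {λ, p, t}  (via <A> t <G>)
FIRST(<G>) = {λ, p, t}  (via <S>)
FIRST(<A>) = {λ, p, t}  (via <G>, <G> p t)
FIRST(<G> <S> <G>): take FIRST of each symbol in turn, carrying on past any symbol whose FIRST contains λ; result {λ, p, t}.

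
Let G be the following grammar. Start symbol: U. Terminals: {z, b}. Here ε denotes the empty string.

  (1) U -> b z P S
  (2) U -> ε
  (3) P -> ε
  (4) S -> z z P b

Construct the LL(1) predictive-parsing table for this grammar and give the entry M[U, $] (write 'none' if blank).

FIRST(U): from U->b z P S we get {b}; from U->ε we get {ε}. So FIRST(U) = {ε, b}.
FIRST(P): from P->ε we get {ε}. So FIRST(P) = {ε}.
FIRST(S): from S->z z P b we get {z}. So FIRST(S) = {z}.
FOLLOW(U) includes $ since U is the start symbol.
FOLLOW(U): U appears on no right-hand side. Thus FOLLOW(U) = {$}.
For U -> b z P S: FIRST(b z P S) = {b}, so it goes in M[U, t] for t ∈ {b}.
For U -> ε: FIRST(ε) = {ε}, so it goes in M[U, t] for t ∈ {}; since ε ∈ FIRST, also for every t ∈ FOLLOW(U) = {$}.

U -> ε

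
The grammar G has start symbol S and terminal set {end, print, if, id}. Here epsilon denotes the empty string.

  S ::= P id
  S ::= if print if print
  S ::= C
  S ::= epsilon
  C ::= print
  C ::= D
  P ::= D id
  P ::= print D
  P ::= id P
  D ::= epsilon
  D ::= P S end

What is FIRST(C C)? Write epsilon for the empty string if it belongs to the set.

{epsilon, id, print}

FIRST(S) = {epsilon, id, if, print}  (via P id, C)
FIRST(C) = {epsilon, id, print}  (via D)
FIRST(P) = {id, print}  (via D id)
FIRST(D) = {epsilon, id, print}  (via P S end)
FIRST(C C): take FIRST of each symbol in turn, carrying on past any symbol whose FIRST contains epsilon; result {epsilon, id, print}.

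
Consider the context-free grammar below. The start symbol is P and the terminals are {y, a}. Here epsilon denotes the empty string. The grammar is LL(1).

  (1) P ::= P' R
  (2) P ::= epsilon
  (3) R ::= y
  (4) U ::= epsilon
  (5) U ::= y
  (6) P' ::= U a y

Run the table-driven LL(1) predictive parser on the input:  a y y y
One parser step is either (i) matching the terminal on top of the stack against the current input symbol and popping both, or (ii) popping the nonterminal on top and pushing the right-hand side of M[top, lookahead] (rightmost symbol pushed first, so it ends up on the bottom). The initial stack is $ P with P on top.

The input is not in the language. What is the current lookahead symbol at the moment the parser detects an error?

y

     Stack      Input      Action
  1  $ P        a y y y $  expand P ::= P' R
  2  $ R P'     a y y y $  expand P' ::= U a y
  3  $ R y a U  a y y y $  expand U ::= epsilon
  4  $ R y a    a y y y $  match a
  5  $ R y      y y y $    match y
  6  $ R        y y $      expand R ::= y
  7  $ y        y y $      match y
  8  $          y $        error: stack empty but input remains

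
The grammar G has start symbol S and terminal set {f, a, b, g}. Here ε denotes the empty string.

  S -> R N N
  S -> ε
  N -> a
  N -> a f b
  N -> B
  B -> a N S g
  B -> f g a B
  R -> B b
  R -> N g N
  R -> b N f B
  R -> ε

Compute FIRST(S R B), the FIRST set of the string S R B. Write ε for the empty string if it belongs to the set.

FIRST(B) = {a, f}
FIRST(N) = {a, f}  (via B)
FIRST(R) = {ε, a, b, f}  (via B b, N g N)
FIRST(S) = {ε, a, b, f}  (via R N N)
FIRST(S R B): take FIRST of each symbol in turn, carrying on past any symbol whose FIRST contains ε; result {a, b, f}.

{a, b, f}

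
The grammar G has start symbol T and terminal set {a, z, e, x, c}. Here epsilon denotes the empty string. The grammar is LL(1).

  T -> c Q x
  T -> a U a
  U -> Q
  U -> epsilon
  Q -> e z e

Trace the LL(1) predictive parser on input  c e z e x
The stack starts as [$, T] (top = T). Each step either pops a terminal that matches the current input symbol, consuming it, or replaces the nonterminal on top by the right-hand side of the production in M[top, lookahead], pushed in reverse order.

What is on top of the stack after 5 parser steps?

     Stack      Input        Action
  1  $ T        c e z e x $  expand T -> c Q x
  2  $ x Q c    c e z e x $  match c
  3  $ x Q      e z e x $    expand Q -> e z e
  4  $ x e z e  e z e x $    match e
  5  $ x e z    z e x $      match z
Stack after step 5: $ x e (top = e).

e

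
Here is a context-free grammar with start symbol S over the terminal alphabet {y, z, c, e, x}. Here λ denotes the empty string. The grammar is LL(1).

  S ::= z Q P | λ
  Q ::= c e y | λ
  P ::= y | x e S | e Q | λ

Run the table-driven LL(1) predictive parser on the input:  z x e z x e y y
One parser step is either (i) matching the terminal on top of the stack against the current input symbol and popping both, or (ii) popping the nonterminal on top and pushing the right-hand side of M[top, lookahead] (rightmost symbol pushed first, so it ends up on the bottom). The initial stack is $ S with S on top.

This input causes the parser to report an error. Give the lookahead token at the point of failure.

step 1: stack=$ S  input=z x e z x e y y $  — expand S ::= z Q P
step 2: stack=$ P Q z  input=z x e z x e y y $  — match z
step 3: stack=$ P Q  input=x e z x e y y $  — expand Q ::= λ
step 4: stack=$ P  input=x e z x e y y $  — expand P ::= x e S
step 5: stack=$ S e x  input=x e z x e y y $  — match x
step 6: stack=$ S e  input=e z x e y y $  — match e
step 7: stack=$ S  input=z x e y y $  — expand S ::= z Q P
step 8: stack=$ P Q z  input=z x e y y $  — match z
step 9: stack=$ P Q  input=x e y y $  — expand Q ::= λ
step 10: stack=$ P  input=x e y y $  — expand P ::= x e S
step 11: stack=$ S e x  input=x e y y $  — match x
step 12: stack=$ S e  input=e y y $  — match e
step 13: stack=$ S  input=y y $  — error: M[S, y] is empty

y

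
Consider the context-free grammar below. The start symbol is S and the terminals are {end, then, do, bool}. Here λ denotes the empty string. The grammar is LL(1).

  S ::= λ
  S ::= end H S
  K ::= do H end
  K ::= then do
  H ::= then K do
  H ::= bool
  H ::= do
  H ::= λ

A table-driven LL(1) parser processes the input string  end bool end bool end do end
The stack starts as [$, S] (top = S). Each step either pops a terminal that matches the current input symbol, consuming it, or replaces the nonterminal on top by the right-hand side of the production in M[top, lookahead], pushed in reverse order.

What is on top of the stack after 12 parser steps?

S

step 1: stack=$ S  input=end bool end bool end do end $  — expand S ::= end H S
step 2: stack=$ S H end  input=end bool end bool end do end $  — match end
step 3: stack=$ S H  input=bool end bool end do end $  — expand H ::= bool
step 4: stack=$ S bool  input=bool end bool end do end $  — match bool
step 5: stack=$ S  input=end bool end do end $  — expand S ::= end H S
step 6: stack=$ S H end  input=end bool end do end $  — match end
step 7: stack=$ S H  input=bool end do end $  — expand H ::= bool
step 8: stack=$ S bool  input=bool end do end $  — match bool
step 9: stack=$ S  input=end do end $  — expand S ::= end H S
step 10: stack=$ S H end  input=end do end $  — match end
step 11: stack=$ S H  input=do end $  — expand H ::= do
step 12: stack=$ S do  input=do end $  — match do
Stack after step 12: $ S (top = S).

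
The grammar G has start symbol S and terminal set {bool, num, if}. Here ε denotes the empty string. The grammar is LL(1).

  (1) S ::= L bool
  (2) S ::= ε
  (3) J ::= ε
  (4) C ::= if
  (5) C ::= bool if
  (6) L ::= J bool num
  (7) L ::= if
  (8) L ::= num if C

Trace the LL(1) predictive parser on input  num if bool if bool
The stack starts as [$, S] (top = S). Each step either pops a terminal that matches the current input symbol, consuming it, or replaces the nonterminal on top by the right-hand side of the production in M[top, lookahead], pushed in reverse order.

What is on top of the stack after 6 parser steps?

step 1: stack=$ S  input=num if bool if bool $  — expand S ::= L bool
step 2: stack=$ bool L  input=num if bool if bool $  — expand L ::= num if C
step 3: stack=$ bool C if num  input=num if bool if bool $  — match num
step 4: stack=$ bool C if  input=if bool if bool $  — match if
step 5: stack=$ bool C  input=bool if bool $  — expand C ::= bool if
step 6: stack=$ bool if bool  input=bool if bool $  — match bool
Stack after step 6: $ bool if (top = if).

if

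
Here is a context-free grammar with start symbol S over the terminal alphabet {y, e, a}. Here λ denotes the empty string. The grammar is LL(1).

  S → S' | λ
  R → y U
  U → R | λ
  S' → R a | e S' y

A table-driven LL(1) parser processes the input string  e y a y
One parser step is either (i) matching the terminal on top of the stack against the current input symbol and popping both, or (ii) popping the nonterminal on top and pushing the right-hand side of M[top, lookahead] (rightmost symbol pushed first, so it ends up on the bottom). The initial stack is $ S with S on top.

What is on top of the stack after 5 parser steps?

step 1: stack=$ S  input=e y a y $  — expand S → S'
step 2: stack=$ S'  input=e y a y $  — expand S' → e S' y
step 3: stack=$ y S' e  input=e y a y $  — match e
step 4: stack=$ y S'  input=y a y $  — expand S' → R a
step 5: stack=$ y a R  input=y a y $  — expand R → y U
Stack after step 5: $ y a U y (top = y).

y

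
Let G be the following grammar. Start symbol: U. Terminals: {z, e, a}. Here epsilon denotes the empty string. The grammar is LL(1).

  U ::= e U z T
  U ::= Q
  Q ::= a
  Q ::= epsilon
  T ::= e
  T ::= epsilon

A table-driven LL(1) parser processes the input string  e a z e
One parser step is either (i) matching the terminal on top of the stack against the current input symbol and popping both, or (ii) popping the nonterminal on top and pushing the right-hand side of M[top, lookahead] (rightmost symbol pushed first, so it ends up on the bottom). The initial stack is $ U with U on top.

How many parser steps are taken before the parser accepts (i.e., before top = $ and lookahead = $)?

     Stack      Input      Action
  1  $ U        e a z e $  expand U ::= e U z T
  2  $ T z U e  e a z e $  match e
  3  $ T z U    a z e $    expand U ::= Q
  4  $ T z Q    a z e $    expand Q ::= a
  5  $ T z a    a z e $    match a
  6  $ T z      z e $      match z
  7  $ T        e $        expand T ::= e
  8  $ e        e $        match e
Accept reached after 8 steps.

8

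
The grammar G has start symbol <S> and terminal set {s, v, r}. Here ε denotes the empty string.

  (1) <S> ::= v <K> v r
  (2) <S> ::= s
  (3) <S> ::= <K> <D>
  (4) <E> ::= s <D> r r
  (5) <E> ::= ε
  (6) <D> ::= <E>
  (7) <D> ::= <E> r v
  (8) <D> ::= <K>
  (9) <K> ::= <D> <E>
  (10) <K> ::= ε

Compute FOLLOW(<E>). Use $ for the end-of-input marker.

FIRST(<E>): from <E>::=s <D> r r we get {s}; from <E>::=ε we get {ε}. So FIRST(<E>) = {ε, s}.
FIRST(<S>): from <S>::=v <K> v r we get {v}; from <S>::=s we get {s}; from <S>::=<K> <D> we get {ε, r, s}. So FIRST(<S>) = {ε, r, s, v}.
FIRST(<D>): from <D>::=<E> we get {ε, s}; from <D>::=<E> r v we get {r, s}; from <D>::=<K> we get {ε, r, s}. So FIRST(<D>) = {ε, r, s}.
FIRST(<K>): from <K>::=<D> <E> we get {ε, r, s}; from <K>::=ε we get {ε}. So FIRST(<K>) = {ε, r, s}.
FOLLOW(<S>) includes $ since <S> is the start symbol.
FOLLOW(<S>): <S> appears on no right-hand side. Thus FOLLOW(<S>) = {$}.
FOLLOW(<E>): in <D>::=<E>, the suffix after <E> is empty, so FOLLOW(<E>) ⊇ FOLLOW(<D>) = {$, r, s, v}; in <D>::=<E> r v, <E> is followed by r v with FIRST {r}; in <K>::=<D> <E>, the suffix after <E> is empty, so FOLLOW(<E>) ⊇ FOLLOW(<K>) = {$, r, s, v}. Thus FOLLOW(<E>) = {$, r, s, v}.
FOLLOW(<D>): in <S>::=<K> <D>, the suffix after <D> is empty, so FOLLOW(<D>) ⊇ FOLLOW(<S>) = {$}; in <E>::=s <D> r r, <D> is followed by r r with FIRST {r}; in <K>::=<D> <E>, <D> is followed by <E> with FIRST {ε, s}; in <K>::=<D> <E>, the suffix after <D> is nullable, so FOLLOW(<D>) ⊇ FOLLOW(<K>) = {$, r, s, v}. Thus FOLLOW(<D>) = {$, r, s, v}.
FOLLOW(<K>): in <S>::=v <K> v r, <K> is followed by v r with FIRST {v}; in <S>::=<K> <D>, <K> is followed by <D> with FIRST {ε, r, s}; in <S>::=<K> <D>, the suffix after <K> is nullable, so FOLLOW(<K>) ⊇ FOLLOW(<S>) = {$}; in <D>::=<K>, the suffix after <K> is empty, so FOLLOW(<K>) ⊇ FOLLOW(<D>) = {$, r, s, v}. Thus FOLLOW(<K>) = {$, r, s, v}.

{$, r, s, v}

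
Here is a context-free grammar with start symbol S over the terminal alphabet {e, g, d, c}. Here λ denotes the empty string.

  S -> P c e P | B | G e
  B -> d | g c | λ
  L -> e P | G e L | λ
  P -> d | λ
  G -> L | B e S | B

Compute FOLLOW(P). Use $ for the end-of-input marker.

{$, c, e}

FIRST(B): from B->d we get {d}; from B->g c we get {g}; from B->λ we get {λ}. So FIRST(B) = {λ, d, g}.
FIRST(P): from P->d we get {d}; from P->λ we get {λ}. So FIRST(P) = {λ, d}.
FIRST(S): from S->P c e P we get {c, d}; from S->B we get {λ, d, g}; from S->G e we get {d, e, g}. So FIRST(S) = {λ, c, d, e, g}.
FIRST(L): from L->e P we get {e}; from L->G e L we get {d, e, g}; from L->λ we get {λ}. So FIRST(L) = {λ, d, e, g}.
FIRST(G): from G->L we get {λ, d, e, g}; from G->B e S we get {d, e, g}; from G->B we get {λ, d, g}. So FIRST(G) = {λ, d, e, g}.
FOLLOW(S) includes $ since S is the start symbol.
FOLLOW(G): in S->G e, G is followed by e with FIRST {e}; in L->G e L, G is followed by e L with FIRST {e}. Thus FOLLOW(G) = {e}.
FOLLOW(S): in G->B e S, the suffix after S is empty, so FOLLOW(S) ⊇ FOLLOW(G) = {e}. Thus FOLLOW(S) = {$, e}.
FOLLOW(B): in S->B, the suffix after B is empty, so FOLLOW(B) ⊇ FOLLOW(S) = {$, e}; in G->B e S, B is followed by e S with FIRST {e}; in G->B, the suffix after B is empty, so FOLLOW(B) ⊇ FOLLOW(G) = {e}. Thus FOLLOW(B) = {$, e}.
FOLLOW(L): in L->G e L, the suffix after L is empty (adds nothing new); in G->L, the suffix after L is empty, so FOLLOW(L) ⊇ FOLLOW(G) = {e}. Thus FOLLOW(L) = {e}.
FOLLOW(P): in S->P c e P (occurrence 1), P is followed by c e P with FIRST {c}; in S->P c e P (occurrence 2), the suffix after P is empty, so FOLLOW(P) ⊇ FOLLOW(S) = {$, e}; in L->e P, the suffix after P is empty, so FOLLOW(P) ⊇ FOLLOW(L) = {e}. Thus FOLLOW(P) = {$, c, e}.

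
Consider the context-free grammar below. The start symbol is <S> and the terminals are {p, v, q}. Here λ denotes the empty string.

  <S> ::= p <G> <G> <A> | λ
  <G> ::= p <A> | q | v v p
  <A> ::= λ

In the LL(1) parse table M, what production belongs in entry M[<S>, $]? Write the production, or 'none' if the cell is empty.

<S> ::= λ

FIRST(<S>) = {λ, p}
FIRST(<G>) = {p, q, v}
FIRST(<A>) = {λ}
FOLLOW(<S>) includes $ since <S> is the start symbol.
FOLLOW(<S>): <S> appears on no right-hand side. Thus FOLLOW(<S>) = {$}.
For <S> ::= p <G> <G> <A>: FIRST(p <G> <G> <A>) = {p}, so it goes in M[<S>, t] for t ∈ {p}.
For <S> ::= λ: FIRST(λ) = {λ}, so it goes in M[<S>, t] for t ∈ {}; since λ ∈ FIRST, also for every t ∈ FOLLOW(<S>) = {$}.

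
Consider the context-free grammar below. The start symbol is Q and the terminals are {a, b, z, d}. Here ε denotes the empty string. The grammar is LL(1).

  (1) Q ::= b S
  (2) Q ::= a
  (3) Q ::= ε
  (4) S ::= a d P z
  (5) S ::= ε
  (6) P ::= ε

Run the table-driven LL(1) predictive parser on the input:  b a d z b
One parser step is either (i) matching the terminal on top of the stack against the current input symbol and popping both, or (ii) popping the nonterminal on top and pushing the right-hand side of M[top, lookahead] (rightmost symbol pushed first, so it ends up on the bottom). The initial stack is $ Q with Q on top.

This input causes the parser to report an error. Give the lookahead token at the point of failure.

b

     Stack      Input        Action
  1  $ Q        b a d z b $  expand Q ::= b S
  2  $ S b      b a d z b $  match b
  3  $ S        a d z b $    expand S ::= a d P z
  4  $ z P d a  a d z b $    match a
  5  $ z P d    d z b $      match d
  6  $ z P      z b $        expand P ::= ε
  7  $ z        z b $        match z
  8  $          b $          error: stack empty but input remains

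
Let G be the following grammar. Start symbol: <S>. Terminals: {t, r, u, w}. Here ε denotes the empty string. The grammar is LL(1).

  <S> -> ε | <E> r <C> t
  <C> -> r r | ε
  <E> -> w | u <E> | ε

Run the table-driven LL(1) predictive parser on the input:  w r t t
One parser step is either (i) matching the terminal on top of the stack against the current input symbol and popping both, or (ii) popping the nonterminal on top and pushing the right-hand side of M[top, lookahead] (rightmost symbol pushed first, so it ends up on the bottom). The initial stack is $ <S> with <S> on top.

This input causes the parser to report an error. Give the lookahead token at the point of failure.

t

     Stack          Input      Action
  1  $ <S>          w r t t $  expand <S> -> <E> r <C> t
  2  $ t <C> r <E>  w r t t $  expand <E> -> w
  3  $ t <C> r w    w r t t $  match w
  4  $ t <C> r      r t t $    match r
  5  $ t <C>        t t $      expand <C> -> ε
  6  $ t            t t $      match t
  7  $              t $        error: stack empty but input remains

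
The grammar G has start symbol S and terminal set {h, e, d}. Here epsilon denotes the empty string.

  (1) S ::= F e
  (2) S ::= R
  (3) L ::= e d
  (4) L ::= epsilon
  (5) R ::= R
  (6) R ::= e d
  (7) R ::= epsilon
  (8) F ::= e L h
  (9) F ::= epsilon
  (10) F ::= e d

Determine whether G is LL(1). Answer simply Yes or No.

No

FIRST(S) = {epsilon, e}
FIRST(L) = {epsilon, e}
FIRST(R) = {epsilon, e}
FIRST(F) = {epsilon, e}
FOLLOW(S) = {$}
FOLLOW(L) = {h}
FOLLOW(R) = {$}
FOLLOW(F) = {e}
Cell M[F, e] receives both F ::= e L h and F ::= epsilon and F ::= e d — the grammar is not LL(1).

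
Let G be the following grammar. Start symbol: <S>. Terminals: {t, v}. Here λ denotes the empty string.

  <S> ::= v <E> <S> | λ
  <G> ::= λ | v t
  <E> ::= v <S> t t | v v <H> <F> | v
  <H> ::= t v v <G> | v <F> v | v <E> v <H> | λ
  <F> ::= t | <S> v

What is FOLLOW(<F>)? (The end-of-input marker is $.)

{$, t, v}

FIRST(<S>): from <S>::=v <E> <S> we get {v}; from <S>::=λ we get {λ}. So FIRST(<S>) = {λ, v}.
FIRST(<G>): from <G>::=λ we get {λ}; from <G>::=v t we get {v}. So FIRST(<G>) = {λ, v}.
FIRST(<E>): from <E>::=v <S> t t we get {v}; from <E>::=v v <H> <F> we get {v}; from <E>::=v we get {v}. So FIRST(<E>) = {v}.
FIRST(<H>): from <H>::=t v v <G> we get {t}; from <H>::=v <F> v we get {v}; from <H>::=v <E> v <H> we get {v}; from <H>::=λ we get {λ}. So FIRST(<H>) = {λ, t, v}.
FIRST(<F>): from <F>::=t we get {t}; from <F>::=<S> v we get {v}. So FIRST(<F>) = {t, v}.
FOLLOW(<S>) includes $ since <S> is the start symbol.
FOLLOW(<S>): in <S>::=v <E> <S>, the suffix after <S> is empty (adds nothing new); in <E>::=v <S> t t, <S> is followed by t t with FIRST {t}; in <F>::=<S> v, <S> is followed by v with FIRST {v}. Thus FOLLOW(<S>) = {$, t, v}.
FOLLOW(<E>): in <S>::=v <E> <S>, <E> is followed by <S> with FIRST {λ, v}; in <S>::=v <E> <S>, the suffix after <E> is nullable, so FOLLOW(<E>) ⊇ FOLLOW(<S>) = {$, t, v}; in <H>::=v <E> v <H>, <E> is followed by v <H> with FIRST {v}. Thus FOLLOW(<E>) = {$, t, v}.
FOLLOW(<H>): in <E>::=v v <H> <F>, <H> is followed by <F> with FIRST {t, v}; in <H>::=v <E> v <H>, the suffix after <H> is empty (adds nothing new). Thus FOLLOW(<H>) = {t, v}.
FOLLOW(<G>): in <H>::=t v v <G>, the suffix after <G> is empty, so FOLLOW(<G>) ⊇ FOLLOW(<H>) = {t, v}. Thus FOLLOW(<G>) = {t, v}.
FOLLOW(<F>): in <E>::=v v <H> <F>, the suffix after <F> is empty, so FOLLOW(<F>) ⊇ FOLLOW(<E>) = {$, t, v}; in <H>::=v <F> v, <F> is followed by v with FIRST {v}. Thus FOLLOW(<F>) = {$, t, v}.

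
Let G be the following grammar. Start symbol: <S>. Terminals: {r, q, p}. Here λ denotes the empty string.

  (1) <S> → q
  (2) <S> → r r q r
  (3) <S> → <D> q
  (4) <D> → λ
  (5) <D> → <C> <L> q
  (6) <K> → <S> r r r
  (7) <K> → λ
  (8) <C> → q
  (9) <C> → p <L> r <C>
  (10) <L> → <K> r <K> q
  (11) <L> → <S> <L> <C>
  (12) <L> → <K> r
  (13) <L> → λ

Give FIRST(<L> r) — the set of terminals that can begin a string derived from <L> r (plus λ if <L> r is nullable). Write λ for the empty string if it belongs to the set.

{p, q, r}

FIRST(<C>) = {p, q}
FIRST(<D>) = {λ, p, q}  (via <C> <L> q)
FIRST(<S>) = {p, q, r}  (via <D> q)
FIRST(<K>) = {λ, p, q, r}  (via <S> r r r)
FIRST(<L>) = {λ, p, q, r}  (via <K> r <K> q, <S> <L> <C>, <K> r)
FIRST(<L> r): take FIRST of each symbol in turn, carrying on past any symbol whose FIRST contains λ; result {p, q, r}.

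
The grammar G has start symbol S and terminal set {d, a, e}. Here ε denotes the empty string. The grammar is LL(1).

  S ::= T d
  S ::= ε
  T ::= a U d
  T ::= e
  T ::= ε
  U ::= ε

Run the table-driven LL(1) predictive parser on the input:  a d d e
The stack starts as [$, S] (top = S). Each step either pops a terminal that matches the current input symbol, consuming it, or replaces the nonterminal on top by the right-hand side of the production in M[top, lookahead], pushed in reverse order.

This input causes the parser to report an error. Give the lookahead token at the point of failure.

e

step 1: stack=$ S  input=a d d e $  — expand S ::= T d
step 2: stack=$ d T  input=a d d e $  — expand T ::= a U d
step 3: stack=$ d d U a  input=a d d e $  — match a
step 4: stack=$ d d U  input=d d e $  — expand U ::= ε
step 5: stack=$ d d  input=d d e $  — match d
step 6: stack=$ d  input=d e $  — match d
step 7: stack=$  input=e $  — error: stack empty but input remains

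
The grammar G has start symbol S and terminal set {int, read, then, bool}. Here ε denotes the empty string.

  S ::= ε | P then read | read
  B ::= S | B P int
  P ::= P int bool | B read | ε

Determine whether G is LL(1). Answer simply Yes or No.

No

FIRST(S) = {ε, int, read, then}
FIRST(B) = {ε, int, read, then}
FIRST(P) = {ε, int, read, then}
FOLLOW(S) = {$, int, read, then}
FOLLOW(B) = {int, read, then}
FOLLOW(P) = {int, then}
Cell M[B, int] receives both B ::= S and B ::= B P int — the grammar is not LL(1).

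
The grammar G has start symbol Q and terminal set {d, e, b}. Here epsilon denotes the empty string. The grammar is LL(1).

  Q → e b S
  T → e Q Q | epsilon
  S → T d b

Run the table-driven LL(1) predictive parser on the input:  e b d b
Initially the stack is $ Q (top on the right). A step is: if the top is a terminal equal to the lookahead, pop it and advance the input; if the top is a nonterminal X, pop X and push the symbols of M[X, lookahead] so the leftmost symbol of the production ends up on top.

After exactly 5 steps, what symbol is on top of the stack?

step 1: stack=$ Q  input=e b d b $  — expand Q → e b S
step 2: stack=$ S b e  input=e b d b $  — match e
step 3: stack=$ S b  input=b d b $  — match b
step 4: stack=$ S  input=d b $  — expand S → T d b
step 5: stack=$ b d T  input=d b $  — expand T → epsilon
Stack after step 5: $ b d (top = d).

d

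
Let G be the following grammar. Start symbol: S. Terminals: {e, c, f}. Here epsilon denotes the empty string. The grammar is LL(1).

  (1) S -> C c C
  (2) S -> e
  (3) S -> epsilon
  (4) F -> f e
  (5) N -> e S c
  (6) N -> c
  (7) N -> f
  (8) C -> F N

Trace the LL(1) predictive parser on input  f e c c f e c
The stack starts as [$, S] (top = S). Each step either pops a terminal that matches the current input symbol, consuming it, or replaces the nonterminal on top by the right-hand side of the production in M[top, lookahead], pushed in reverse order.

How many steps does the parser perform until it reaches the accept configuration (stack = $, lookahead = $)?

14

step 1: stack=$ S  input=f e c c f e c $  — expand S -> C c C
step 2: stack=$ C c C  input=f e c c f e c $  — expand C -> F N
step 3: stack=$ C c N F  input=f e c c f e c $  — expand F -> f e
step 4: stack=$ C c N e f  input=f e c c f e c $  — match f
step 5: stack=$ C c N e  input=e c c f e c $  — match e
step 6: stack=$ C c N  input=c c f e c $  — expand N -> c
step 7: stack=$ C c c  input=c c f e c $  — match c
step 8: stack=$ C c  input=c f e c $  — match c
step 9: stack=$ C  input=f e c $  — expand C -> F N
step 10: stack=$ N F  input=f e c $  — expand F -> f e
step 11: stack=$ N e f  input=f e c $  — match f
step 12: stack=$ N e  input=e c $  — match e
step 13: stack=$ N  input=c $  — expand N -> c
step 14: stack=$ c  input=c $  — match c
Accept reached after 14 steps.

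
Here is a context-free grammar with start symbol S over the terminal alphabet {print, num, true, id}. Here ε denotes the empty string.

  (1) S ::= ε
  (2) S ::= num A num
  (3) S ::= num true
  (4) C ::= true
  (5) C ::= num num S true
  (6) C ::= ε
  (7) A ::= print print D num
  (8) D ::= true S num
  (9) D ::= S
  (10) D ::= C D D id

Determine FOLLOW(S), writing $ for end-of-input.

FIRST(S) = {ε, num}
FIRST(C) = {ε, num, true}
FIRST(A) = {print}
FIRST(D) = {ε, id, num, true}  (via S, C D D id)
FOLLOW(S) includes $ since S is the start symbol.
FOLLOW(C): in D::=C D D id, C is followed by D D id with FIRST {id, num, true}. Thus FOLLOW(C) = {id, num, true}.
FOLLOW(A): in S::=num A num, A is followed by num with FIRST {num}. Thus FOLLOW(A) = {num}.
FOLLOW(D): in A::=print print D num, D is followed by num with FIRST {num}; in D::=C D D id (occurrence 1), D is followed by D id with FIRST {id, num, true}; in D::=C D D id (occurrence 2), D is followed by id with FIRST {id}. Thus FOLLOW(D) = {id, num, true}.
FOLLOW(S): in C::=num num S true, S is followed by true with FIRST {true}; in D::=true S num, S is followed by num with FIRST {num}; in D::=S, the suffix after S is empty, so FOLLOW(S) ⊇ FOLLOW(D) = {id, num, true}. Thus FOLLOW(S) = {$, id, num, true}.

{$, id, num, true}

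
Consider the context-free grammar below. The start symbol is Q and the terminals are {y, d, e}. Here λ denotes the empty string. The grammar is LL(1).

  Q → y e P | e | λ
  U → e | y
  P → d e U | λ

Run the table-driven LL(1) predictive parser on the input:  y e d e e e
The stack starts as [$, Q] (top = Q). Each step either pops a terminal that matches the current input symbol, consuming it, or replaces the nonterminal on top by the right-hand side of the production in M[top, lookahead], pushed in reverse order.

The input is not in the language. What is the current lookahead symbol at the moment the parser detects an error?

step 1: stack=$ Q  input=y e d e e e $  — expand Q → y e P
step 2: stack=$ P e y  input=y e d e e e $  — match y
step 3: stack=$ P e  input=e d e e e $  — match e
step 4: stack=$ P  input=d e e e $  — expand P → d e U
step 5: stack=$ U e d  input=d e e e $  — match d
step 6: stack=$ U e  input=e e e $  — match e
step 7: stack=$ U  input=e e $  — expand U → e
step 8: stack=$ e  input=e e $  — match e
step 9: stack=$  input=e $  — error: stack empty but input remains

e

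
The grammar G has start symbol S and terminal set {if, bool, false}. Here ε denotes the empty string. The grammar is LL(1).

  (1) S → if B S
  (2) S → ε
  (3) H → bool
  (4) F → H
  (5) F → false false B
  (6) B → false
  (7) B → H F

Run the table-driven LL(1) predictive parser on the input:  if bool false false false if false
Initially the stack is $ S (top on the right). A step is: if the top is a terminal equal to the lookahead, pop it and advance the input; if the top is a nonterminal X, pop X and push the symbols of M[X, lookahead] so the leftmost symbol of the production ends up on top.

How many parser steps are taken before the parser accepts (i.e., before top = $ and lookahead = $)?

      Stack              Input                                 Action
   1  $ S                if bool false false false if false $  expand S → if B S
   2  $ S B if           if bool false false false if false $  match if
   3  $ S B              bool false false false if false $     expand B → H F
   4  $ S F H            bool false false false if false $     expand H → bool
   5  $ S F bool         bool false false false if false $     match bool
   6  $ S F              false false false if false $          expand F → false false B
   7  $ S B false false  false false false if false $          match false
   8  $ S B false        false false if false $                match false
   9  $ S B              false if false $                      expand B → false
  10  $ S false          false if false $                      match false
  11  $ S                if false $                            expand S → if B S
  12  $ S B if           if false $                            match if
  13  $ S B              false $                               expand B → false
  14  $ S false          false $                               match false
  15  $ S                $                                     expand S → ε
Accept reached after 15 steps.

15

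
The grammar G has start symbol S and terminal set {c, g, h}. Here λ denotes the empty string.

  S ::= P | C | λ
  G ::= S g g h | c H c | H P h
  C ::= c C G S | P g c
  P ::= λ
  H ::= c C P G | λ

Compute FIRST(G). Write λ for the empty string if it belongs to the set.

FIRST(P) = {λ}
FIRST(H) = {λ, c}
FIRST(C) = {c, g}  (via P g c)
FIRST(S) = {λ, c, g}  (via P, C)
FIRST(G) = {c, g, h}  (via S g g h, H P h)

{c, g, h}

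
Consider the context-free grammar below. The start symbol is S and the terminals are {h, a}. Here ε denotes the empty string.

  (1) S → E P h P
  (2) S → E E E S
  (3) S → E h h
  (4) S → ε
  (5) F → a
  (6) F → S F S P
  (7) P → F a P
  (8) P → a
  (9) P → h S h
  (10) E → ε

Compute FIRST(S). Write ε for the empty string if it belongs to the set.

{ε, a, h}

FIRST(E) = {ε}
FIRST(S) = {ε, a, h}  (via E P h P, E E E S, E h h)
FIRST(F) = {a, h}  (via S F S P)
FIRST(P) = {a, h}  (via F a P)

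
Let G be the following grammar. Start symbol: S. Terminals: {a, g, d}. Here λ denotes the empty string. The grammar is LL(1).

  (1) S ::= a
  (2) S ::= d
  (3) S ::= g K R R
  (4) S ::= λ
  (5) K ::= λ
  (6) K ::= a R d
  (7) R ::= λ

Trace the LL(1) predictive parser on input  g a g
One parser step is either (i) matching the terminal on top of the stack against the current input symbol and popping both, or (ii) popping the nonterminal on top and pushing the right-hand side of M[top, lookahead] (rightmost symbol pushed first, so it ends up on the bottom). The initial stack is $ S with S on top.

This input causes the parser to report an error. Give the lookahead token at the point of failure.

g

     Stack        Input    Action
  1  $ S          g a g $  expand S ::= g K R R
  2  $ R R K g    g a g $  match g
  3  $ R R K      a g $    expand K ::= a R d
  4  $ R R d R a  a g $    match a
  5  $ R R d R    g $      error: M[R, g] is empty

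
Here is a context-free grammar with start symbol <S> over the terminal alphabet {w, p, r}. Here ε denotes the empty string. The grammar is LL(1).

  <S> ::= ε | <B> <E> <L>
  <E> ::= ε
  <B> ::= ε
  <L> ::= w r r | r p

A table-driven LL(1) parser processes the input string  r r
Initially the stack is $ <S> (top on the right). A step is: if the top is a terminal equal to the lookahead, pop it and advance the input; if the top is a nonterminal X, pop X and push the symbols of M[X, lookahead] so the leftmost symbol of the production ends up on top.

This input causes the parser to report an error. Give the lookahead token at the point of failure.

step 1: stack=$ <S>  input=r r $  — expand <S> ::= <B> <E> <L>
step 2: stack=$ <L> <E> <B>  input=r r $  — expand <B> ::= ε
step 3: stack=$ <L> <E>  input=r r $  — expand <E> ::= ε
step 4: stack=$ <L>  input=r r $  — expand <L> ::= r p
step 5: stack=$ p r  input=r r $  — match r
step 6: stack=$ p  input=r $  — error: top is terminal p but lookahead is r

r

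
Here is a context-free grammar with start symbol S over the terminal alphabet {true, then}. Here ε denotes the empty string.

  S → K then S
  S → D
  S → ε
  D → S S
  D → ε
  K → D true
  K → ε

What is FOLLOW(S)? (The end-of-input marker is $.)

FIRST(S) = {ε, then, true}  (via K then S, D)
FIRST(D) = {ε, then, true}  (via S S)
FIRST(K) = {ε, then, true}  (via D true)
FOLLOW(S) includes $ since S is the start symbol.
FOLLOW(K): in S→K then S, K is followed by then S with FIRST {then}. Thus FOLLOW(K) = {then}.
FOLLOW(S): in S→K then S, the suffix after S is empty (adds nothing new); in D→S S (occurrence 1), S is followed by S with FIRST {ε, then, true}; in D→S S (occurrence 1), the suffix after S is nullable, so FOLLOW(S) ⊇ FOLLOW(D) = {$, then, true}; in D→S S (occurrence 2), the suffix after S is empty, so FOLLOW(S) ⊇ FOLLOW(D) = {$, then, true}. Thus FOLLOW(S) = {$, then, true}.
FOLLOW(D): in S→D, the suffix after D is empty, so FOLLOW(D) ⊇ FOLLOW(S) = {$, then, true}; in K→D true, D is followed by true with FIRST {true}. Thus FOLLOW(D) = {$, then, true}.

{$, then, true}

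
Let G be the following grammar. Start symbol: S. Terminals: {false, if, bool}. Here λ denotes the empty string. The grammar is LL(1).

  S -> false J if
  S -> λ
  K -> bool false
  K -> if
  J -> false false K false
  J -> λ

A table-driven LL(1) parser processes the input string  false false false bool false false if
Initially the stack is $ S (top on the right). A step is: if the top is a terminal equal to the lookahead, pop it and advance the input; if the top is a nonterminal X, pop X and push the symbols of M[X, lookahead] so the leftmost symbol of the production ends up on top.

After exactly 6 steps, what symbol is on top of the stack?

bool

     Stack                     Input                                    Action
  1  $ S                       false false false bool false false if $  expand S -> false J if
  2  $ if J false              false false false bool false false if $  match false
  3  $ if J                    false false bool false false if $        expand J -> false false K false
  4  $ if false K false false  false false bool false false if $        match false
  5  $ if false K false        false bool false false if $              match false
  6  $ if false K              bool false false if $                    expand K -> bool false
Stack after step 6: $ if false false bool (top = bool).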